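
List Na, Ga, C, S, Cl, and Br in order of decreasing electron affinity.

C is in period 2, group 14; Na is in period 3, group 1; S is in period 3, group 16; Cl is in period 3, group 17; Ga is in period 4, group 13; Br is in period 4, group 17.
Adding an electron releases more energy for atoms nearer the top right (short of the noble gases).
These span different periods and groups, so the two trends combine.
Na > Ga: the two effects oppose for this pair; the down-group effect wins (53 vs 29 kJ/mol).
C > Na: both effects reinforce here, so C is clearly the higher of the two.
S > C: period and group pull opposite ways; the across-period shift dominates (200 vs 122 kJ/mol).
Br > S: period and group pull opposite ways; the across-period shift dominates (325 vs 200 kJ/mol).
Cl > Br: they share group 17; the group trend gives Cl the larger value.
For reference (kJ/mol): C 122, Na 53, S 200, Cl 349, Ga 29, Br 325.
So from highest to lowest: Cl > Br > S > C > Na > Ga.

Cl > Br > S > C > Na > Ga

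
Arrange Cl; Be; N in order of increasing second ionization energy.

Be < Cl < N

IE_2 is the cost of taking one more electron from the +1 cation: Cl⁺ still has 6 valence electrons; Be⁺ still has 1 valence electron; N⁺ still has 4 valence electrons.
All are still removing valence electrons, so compare the +1 ions as you would atoms: IE_2 generally rises across a period (higher Z_eff) and falls down a group (larger shell), subject to the usual subshell exceptions.
Valence configurations: Cl⁺ [Ne]3s²3p⁴, Be⁺ [He]2s¹, N⁺ [He]2s²2p².
Tabulated IE_2 (kJ/mol): Cl 2298, Be 1757, N 2856.
So the second ionization energies run Be < Cl < N.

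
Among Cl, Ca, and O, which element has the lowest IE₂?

Ca

IE_2 is the cost of taking one more electron from the +1 cation: Cl⁺ still has 6 valence electrons; Ca⁺ still has 1 valence electron; O⁺ still has 5 valence electrons.
All are still removing valence electrons, so compare the +1 ions as you would atoms: IE_2 generally rises across a period (higher Z_eff) and falls down a group (larger shell), subject to the usual subshell exceptions.
Valence configurations: Cl⁺ [Ne]3s²3p⁴, Ca⁺ [Ar]4s¹, O⁺ [He]2s²2p³.
Approximate IE_2 values (kJ/mol): Cl 2298, Ca 1145, O 3388.
Hence IE_2: Ca < Cl < O.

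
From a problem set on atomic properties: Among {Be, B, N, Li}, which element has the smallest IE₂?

Be

The second ionization energy removes an electron from the +1 ion. For each element: Be⁺ still has 1 valence electron; B⁺ still has 2 valence electrons; N⁺ still has 4 valence electrons; Li⁺ is the bare [He] core.
Pulling an electron out of a noble-gas core costs far more than removing a remaining valence electron, so Li sits at the high end of IE_2.
Valence configurations: Be⁺ [He]2s¹, B⁺ [He]2s², N⁺ [He]2s²2p².
Approximate IE_2 values (kJ/mol): Be 1757, B 2427, N 2856, Li 7298.
Putting it together, IE_2: Be < B < N < Li.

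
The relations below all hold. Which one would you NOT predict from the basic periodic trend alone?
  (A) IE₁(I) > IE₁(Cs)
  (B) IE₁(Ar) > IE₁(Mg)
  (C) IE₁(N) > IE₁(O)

(C)

The general trend: first ionization energy increases across a period and decreases down a group.
(A) I (period 5, group 17) vs Cs (period 6, group 1): the stated order agrees with the simple trend.
(B) Ar (period 3, group 18) vs Mg (period 3, group 2): the stated order agrees with the simple trend.
(C) N (period 2, group 15) vs O (period 2, group 16): the stated order contradicts the simple trend.
The exception is (C): pairing an electron in O's 2p⁴ costs repulsion energy, so O ionizes more easily than half-filled N (2p³).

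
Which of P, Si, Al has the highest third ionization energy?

Si

After 2 electrons have been removed, what remains? P²⁺ still has 3 valence electrons; Si²⁺ still has 2 valence electrons; Al²⁺ still has 1 valence electron.
All are still removing valence electrons, so compare the +2 ions as you would atoms: IE_3 generally rises across a period (higher Z_eff) and falls down a group (larger shell), subject to the usual subshell exceptions.
Valence configurations: P²⁺ [Ne]3s²3p¹, Si²⁺ [Ne]3s², Al²⁺ [Ne]3s¹.
P²⁺ loses a lone 3p electron whereas Si²⁺ must break into a filled 3s² pair, so IE_3(Si) > IE_3(P) even though P has the higher nuclear charge.
Tabulated IE_3 (kJ/mol): P 2914, Si 3232, Al 2745.
So the third ionization energies run Al < P < Si.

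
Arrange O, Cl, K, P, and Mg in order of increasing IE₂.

Mg, P, Cl, K, O

The second ionization energy removes an electron from the +1 ion. For each element: O⁺ still has 5 valence electrons; Cl⁺ still has 6 valence electrons; K⁺ is the bare [Ar] core; P⁺ still has 4 valence electrons; Mg⁺ still has 1 valence electron.
Usually core removal costs more than valence removal, but here the competition is close: a tightly held n=2 valence electron can cost more to remove than an n=3 core electron, so the actual values have to decide it.
Valence configurations: O⁺ [He]2s²2p³, Cl⁺ [Ne]3s²3p⁴, P⁺ [Ne]3s²3p², Mg⁺ [Ne]3s¹.
The numbers (kJ/mol): O 3388, Cl 2298, K 3052, P 1907, Mg 1451.
So the second ionization energies run Mg < P < Cl < K < O.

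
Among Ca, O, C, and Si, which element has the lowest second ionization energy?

Ca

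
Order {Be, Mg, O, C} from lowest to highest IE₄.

C < O < Mg < Be

Consider each +3 ion: Be³⁺ is already 1 electron into the core; Mg³⁺ is already 1 electron into the core; O³⁺ still has 3 valence electrons; C³⁺ still has 1 valence electron.
Core electrons are held far more tightly than valence electrons, so Mg and Be top the IE_4 order.
Valence configurations: O³⁺ [He]2s²2p¹, C³⁺ [He]2s¹.
The numbers (kJ/mol): Be 21007, Mg 10543, O 7469, C 6223.
Hence IE_4: C < O < Mg < Be.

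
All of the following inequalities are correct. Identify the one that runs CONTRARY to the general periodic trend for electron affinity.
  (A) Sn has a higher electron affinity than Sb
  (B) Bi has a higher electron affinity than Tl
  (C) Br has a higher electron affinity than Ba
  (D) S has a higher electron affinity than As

The general trend: electron affinity increases across a period and decreases down a group.
(A) Sn (period 5, group 14) vs Sb (period 5, group 15): the stated order contradicts the simple trend.
(B) Bi (period 6, group 15) vs Tl (period 6, group 13): the stated order agrees with the simple trend.
(C) Br (period 4, group 17) vs Ba (period 6, group 2): the stated order agrees with the simple trend.
(D) S (period 3, group 16) vs As (period 4, group 15): the stated order agrees with the simple trend.
The exception is (A): adding an electron to Sb's half-filled 5p³ is unfavourable, so Sn has the more exothermic EA.

(A)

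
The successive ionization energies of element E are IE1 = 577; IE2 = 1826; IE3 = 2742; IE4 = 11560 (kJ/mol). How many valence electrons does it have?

Look for the largest jump between consecutive ionization energies: IE4/IE3 ≈ 4.2, far larger than any earlier ratio.
That jump marks the point where a core electron is being removed. So the atom has 3 valence electrons.

3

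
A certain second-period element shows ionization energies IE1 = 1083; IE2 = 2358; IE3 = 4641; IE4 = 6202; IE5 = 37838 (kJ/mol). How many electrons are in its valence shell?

4

Look for the largest jump between consecutive ionization energies: IE5/IE4 ≈ 6.1, far larger than any earlier ratio.
That jump marks the point where a core electron is being removed. So the atom has 4 valence electrons.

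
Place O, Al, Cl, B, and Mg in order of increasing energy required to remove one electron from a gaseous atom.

Al < Mg < B < Cl < O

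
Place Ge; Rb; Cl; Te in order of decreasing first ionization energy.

Cl, Te, Ge, Rb

Removing the outermost electron gets harder across a period and easier down a group.
These span different periods and groups, so the two trends combine.
Ge > Rb: both effects reinforce here, so Ge is clearly the higher of the two.
Te > Ge: the two effects oppose for this pair; the across-period effect wins (869 vs 762 kJ/mol).
Cl > Te: both effects reinforce here, so Cl is clearly the higher of the two.
For reference (kJ/mol): Cl 1251, Ge 762, Rb 403, Te 869.
So from highest to lowest: Cl > Te > Ge > Rb.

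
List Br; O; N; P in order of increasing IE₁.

P, Br, O, N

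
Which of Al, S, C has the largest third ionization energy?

After 2 electrons have been removed, what remains? Al²⁺ still has 1 valence electron; S²⁺ still has 4 valence electrons; C²⁺ still has 2 valence electrons.
All are still removing valence electrons, so compare the +2 ions as you would atoms: IE_3 generally rises across a period (higher Z_eff) and falls down a group (larger shell), subject to the usual subshell exceptions.
Valence configurations: Al²⁺ [Ne]3s¹, S²⁺ [Ne]3s²3p², C²⁺ [He]2s².
Approximate IE_3 values (kJ/mol): Al 2745, S 3357, C 4620.
So the third ionization energies run Al < S < C.

C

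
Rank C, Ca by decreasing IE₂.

C > Ca

IE_2 is the cost of taking one more electron from the +1 cation: C⁺ still has 3 valence electrons; Ca⁺ still has 1 valence electron.
All are still removing valence electrons, so compare the +1 ions as you would atoms: IE_2 generally rises across a period (higher Z_eff) and falls down a group (larger shell), subject to the usual subshell exceptions.
Valence configurations: C⁺ [He]2s²2p¹, Ca⁺ [Ar]4s¹.
The numbers (kJ/mol): C 2353, Ca 1145.
So the second ionization energies run Ca < C.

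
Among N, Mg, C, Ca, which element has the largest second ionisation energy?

The second ionization energy removes an electron from the +1 ion. For each element: N⁺ still has 4 valence electrons; Mg⁺ still has 1 valence electron; C⁺ still has 3 valence electrons; Ca⁺ still has 1 valence electron.
All are still removing valence electrons, so compare the +1 ions as you would atoms: IE_2 generally rises across a period (higher Z_eff) and falls down a group (larger shell), subject to the usual subshell exceptions.
Valence configurations: N⁺ [He]2s²2p², Mg⁺ [Ne]3s¹, C⁺ [He]2s²2p¹, Ca⁺ [Ar]4s¹.
The numbers (kJ/mol): N 2856, Mg 1451, C 2353, Ca 1145.
Putting it together, IE_2: Ca < Mg < C < N.

N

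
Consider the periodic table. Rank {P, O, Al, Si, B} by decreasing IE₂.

O > B > P > Al > Si

IE_2 is the cost of taking one more electron from the +1 cation: P⁺ still has 4 valence electrons; O⁺ still has 5 valence electrons; Al⁺ still has 2 valence electrons; Si⁺ still has 3 valence electrons; B⁺ still has 2 valence electrons.
All are still removing valence electrons, so compare the +1 ions as you would atoms: IE_2 generally rises across a period (higher Z_eff) and falls down a group (larger shell), subject to the usual subshell exceptions.
Valence configurations: P⁺ [Ne]3s²3p², O⁺ [He]2s²2p³, Al⁺ [Ne]3s², Si⁺ [Ne]3s²3p¹, B⁺ [He]2s².
Si⁺ loses a lone 3p electron whereas Al⁺ must break into a filled 3s² pair, so IE_2(Al) > IE_2(Si) even though Si has the higher nuclear charge.
The numbers (kJ/mol): P 1907, O 3388, Al 1817, Si 1577, B 2427.
Putting it together, IE_2: Si < Al < P < B < O.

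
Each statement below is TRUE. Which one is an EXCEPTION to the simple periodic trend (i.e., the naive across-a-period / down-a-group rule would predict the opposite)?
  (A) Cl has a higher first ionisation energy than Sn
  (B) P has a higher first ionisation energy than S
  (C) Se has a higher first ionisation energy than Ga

The general trend: first ionisation energy increases across a period and decreases down a group.
(A) Cl (period 3, group 17) vs Sn (period 5, group 14): the stated order agrees with the simple trend.
(B) P (period 3, group 15) vs S (period 3, group 16): the stated order contradicts the simple trend.
(C) Se (period 4, group 16) vs Ga (period 4, group 13): the stated order agrees with the simple trend.
The exception is (B): S (3p⁴) ionizes more easily than half-filled P (3p³) because the paired 3p electron in S is pushed out by e⁻–e⁻ repulsion.

(B)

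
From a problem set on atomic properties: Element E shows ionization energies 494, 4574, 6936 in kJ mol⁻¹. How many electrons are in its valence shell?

1

Look for the largest jump between consecutive ionization energies: IE2/IE1 ≈ 9.3, far larger than any earlier ratio.
That jump marks the point where a core electron is being removed. So the atom has 1 valence electron.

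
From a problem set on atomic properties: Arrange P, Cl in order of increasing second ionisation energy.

Consider each +1 ion: P⁺ still has 4 valence electrons; Cl⁺ still has 6 valence electrons.
All are still removing valence electrons, so compare the +1 ions as you would atoms: IE_2 generally rises across a period (higher Z_eff) and falls down a group (larger shell), subject to the usual subshell exceptions.
Valence configurations: P⁺ [Ne]3s²3p², Cl⁺ [Ne]3s²3p⁴.
Tabulated IE_2 (kJ/mol): P 1907, Cl 2298.
Overall IE_2 order: P < Cl.

P, Cl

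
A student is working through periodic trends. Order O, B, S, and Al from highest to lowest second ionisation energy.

O > B > S > Al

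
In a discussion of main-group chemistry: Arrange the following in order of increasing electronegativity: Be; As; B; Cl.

Be is in period 2, group 2; B is in period 2, group 13; Cl is in period 3, group 17; As is in period 4, group 15.
Smaller atoms with higher effective nuclear charge are more electronegative.
Here both period and group differ, so the two effects have to be weighed against each other.
B > Be: B lies to the right of Be in period 2, so the across-period effect alone puts B higher.
As > B: the two effects oppose for this pair; the across-period effect wins (2.18 vs 2.04).
Cl > As: relative to As, both the across-period and down-group shifts push Cl's electronegativity up.
Approximate values (Pauling): Be 1.57, B 2.04, Cl 3.16, As 2.18.
So from lowest to highest: Be < B < As < Cl.

Be < B < As < Cl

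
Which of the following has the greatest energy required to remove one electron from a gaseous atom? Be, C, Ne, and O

Ne

IE₁ increases left→right with effective nuclear charge and decreases top→bottom as the valence shell moves farther out.
All lie in period 2, so first ionization energy increases left to right.
The greatest energy required to remove one electron from a gaseous atom among these belongs to Ne.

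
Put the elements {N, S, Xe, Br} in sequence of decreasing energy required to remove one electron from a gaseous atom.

N > Xe > Br > S

N is in period 2, group 15; S is in period 3, group 16; Br is in period 4, group 17; Xe is in period 5, group 18.
Across a period the outer electron is held more tightly (higher IE₁); down a group it sits in a higher shell, more shielded, and comes off more easily.
A diagonal step moves right (one effect) and down (the opposite effect) at once.
Br > S: the two effects oppose for this pair; the across-period effect wins (1140 vs 1000 kJ/mol).
Xe > Br: the two effects oppose for this pair; the across-period effect wins (1170 vs 1140 kJ/mol).
N > Xe: period and group pull opposite ways; the down-group shift dominates (1402 vs 1170 kJ/mol).
Approximate values (kJ/mol): N 1402, S 1000, Br 1140, Xe 1170.
So from highest to lowest: N > Xe > Br > S.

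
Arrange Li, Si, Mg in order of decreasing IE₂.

Li > Si > Mg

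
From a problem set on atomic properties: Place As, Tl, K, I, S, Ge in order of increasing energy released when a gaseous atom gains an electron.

Tl, K, As, Ge, S, I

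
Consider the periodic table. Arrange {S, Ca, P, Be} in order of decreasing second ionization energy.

S > P > Be > Ca

Consider each +1 ion: S⁺ still has 5 valence electrons; Ca⁺ still has 1 valence electron; P⁺ still has 4 valence electrons; Be⁺ still has 1 valence electron.
All are still removing valence electrons, so compare the +1 ions as you would atoms: IE_2 generally rises across a period (higher Z_eff) and falls down a group (larger shell), subject to the usual subshell exceptions.
Valence configurations: S⁺ [Ne]3s²3p³, Ca⁺ [Ar]4s¹, P⁺ [Ne]3s²3p², Be⁺ [He]2s¹.
Tabulated IE_2 (kJ/mol): S 2252, Ca 1145, P 1907, Be 1757.
Hence IE_2: Ca < Be < P < S.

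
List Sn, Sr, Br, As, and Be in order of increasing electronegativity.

Sr, Be, Sn, As, Br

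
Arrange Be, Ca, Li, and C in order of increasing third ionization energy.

C, Ca, Li, Be

IE_3 is the cost of taking one more electron from the +2 cation: Be²⁺ is the bare [He] core; Ca²⁺ is the bare [Ar] core; Li²⁺ is already 1 electron into the core; C²⁺ still has 2 valence electrons.
Pulling an electron out of a noble-gas core costs far more than removing a remaining valence electron, so Ca, Li and Be sit at the high end of IE_3.
Approximate IE_3 values (kJ/mol): Be 14849, Ca 4912, Li 11815, C 4620.
Putting it together, IE_3: C < Ca < Li < Be.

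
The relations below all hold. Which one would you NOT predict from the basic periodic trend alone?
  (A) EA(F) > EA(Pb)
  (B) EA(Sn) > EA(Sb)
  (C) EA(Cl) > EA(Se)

The general trend: electron affinity increases across a period and decreases down a group.
(A) F (period 2, group 17) vs Pb (period 6, group 14): the stated order agrees with the simple trend.
(B) Sn (period 5, group 14) vs Sb (period 5, group 15): the stated order contradicts the simple trend.
(C) Cl (period 3, group 17) vs Se (period 4, group 16): the stated order agrees with the simple trend.
The exception is (B): adding an electron to Sb's half-filled 5p³ is unfavourable, so Sn has the more exothermic EA.

(B)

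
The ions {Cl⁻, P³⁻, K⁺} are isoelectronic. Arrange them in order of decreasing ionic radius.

All of these have 18 electrons, so size is governed by nuclear charge alone: the more protons, the stronger the pull on the same electron cloud, and the smaller the ion.
Nuclear charges: K⁺ (Z=19), Cl⁻ (Z=17), P³⁻ (Z=15).
Largest to smallest: P³⁻ > Cl⁻ > K⁺.

P³⁻ > Cl⁻ > K⁺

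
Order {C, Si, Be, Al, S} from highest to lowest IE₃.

After 2 electrons have been removed, what remains? C²⁺ still has 2 valence electrons; Si²⁺ still has 2 valence electrons; Be²⁺ is the bare [He] core; Al²⁺ still has 1 valence electron; S²⁺ still has 4 valence electrons.
Pulling an electron out of a noble-gas core costs far more than removing a remaining valence electron, so Be sits at the high end of IE_3.
Valence configurations: C²⁺ [He]2s², Si²⁺ [Ne]3s², Al²⁺ [Ne]3s¹, S²⁺ [Ne]3s²3p².
Tabulated IE_3 (kJ/mol): C 4620, Si 3232, Be 14849, Al 2745, S 3357.
Putting it together, IE_3: Al < Si < S < C < Be.

Be > C > S > Si > Al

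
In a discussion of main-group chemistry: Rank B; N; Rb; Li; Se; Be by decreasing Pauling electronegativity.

N > Se > B > Be > Li > Rb

Li is in period 2, group 1; Be is in period 2, group 2; B is in period 2, group 13; N is in period 2, group 15; Se is in period 4, group 16; Rb is in period 5, group 1.
Atoms toward the upper right of the periodic table pull bonding electrons most strongly.
These span different periods and groups, so the two trends combine.
Li > Rb: Li sits above Rb in group 1, so the down-group effect alone puts Li higher.
Be > Li: Be lies to the right of Li in period 2, so the across-period effect alone puts Be higher.
B > Be: both are in period 2; the period trend gives B the larger value.
Se > B: period and group pull opposite ways; the across-period shift dominates (2.55 vs 2.04).
N > Se: period and group pull opposite ways; the down-group shift dominates (3.04 vs 2.55).
For reference (Pauling): Li 0.98, Be 1.57, B 2.04, N 3.04, Se 2.55, Rb 0.82.
So from highest to lowest: N > Se > B > Be > Li > Rb.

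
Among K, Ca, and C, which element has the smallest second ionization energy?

After 1 electron has been removed, what remains? K⁺ is the bare [Ar] core; Ca⁺ still has 1 valence electron; C⁺ still has 3 valence electrons.
Breaking into a closed-shell core is much more expensive than removing a leftover valence electron — K has the largest IE_2 here.
Valence configurations: Ca⁺ [Ar]4s¹, C⁺ [He]2s²2p¹.
Approximate IE_2 values (kJ/mol): K 3052, Ca 1145, C 2353.
Putting it together, IE_2: Ca < C < K.

Ca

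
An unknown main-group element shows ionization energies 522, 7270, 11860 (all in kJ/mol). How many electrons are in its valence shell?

Look for the largest jump between consecutive ionization energies: IE2/IE1 ≈ 13.9, far larger than any earlier ratio.
That jump marks the point where a core electron is being removed. So the atom has 1 valence electron.

1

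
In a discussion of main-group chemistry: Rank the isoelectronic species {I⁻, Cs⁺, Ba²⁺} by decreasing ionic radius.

I⁻, Cs⁺, Ba²⁺

All of these have 54 electrons, so size is governed by nuclear charge alone: the more protons, the stronger the pull on the same electron cloud, and the smaller the ion.
Nuclear charges: Ba²⁺ (Z=56), Cs⁺ (Z=55), I⁻ (Z=53).
Largest to smallest: I⁻ > Cs⁺ > Ba²⁺.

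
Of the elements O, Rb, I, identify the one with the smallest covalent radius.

O

O is in period 2, group 16; Rb is in period 5, group 1; I is in period 5, group 17.
Moving right in a period, electrons are added to the same shell under a stronger nuclear pull, so atoms get smaller; moving down, a new shell is opened and atoms get larger.
Here both period and group differ, so the two effects have to be weighed against each other.
I > O: period and group pull opposite ways; the down-group shift dominates (133 vs 63 pm).
Rb > I: Rb lies to the left of I in period 5, so the across-period effect alone puts Rb larger.
For reference (pm): O 63, Rb 210, I 133.
The smallest covalent radius among these belongs to O.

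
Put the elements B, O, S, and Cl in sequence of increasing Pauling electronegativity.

B < S < Cl < O

B is in period 2, group 13; O is in period 2, group 16; S is in period 3, group 16; Cl is in period 3, group 17.
Atoms toward the upper right of the periodic table pull bonding electrons most strongly.
Here both period and group differ, so the two effects have to be weighed against each other.
S > B: period and group pull opposite ways; the across-period shift dominates (2.58 vs 2.04).
Cl > S: both are in period 3; the period trend gives Cl the larger value.
O > Cl: period and group pull opposite ways; the down-group shift dominates (3.44 vs 3.16).
Tabulated electronegativity (Pauling): B 2.04, O 3.44, S 2.58, Cl 3.16.
So from lowest to highest: B < S < Cl < O.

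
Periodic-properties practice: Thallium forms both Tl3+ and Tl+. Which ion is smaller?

Both ions have Z = 81 protons, but Tl3+ has lost more electrons, so its remaining electrons feel a larger effective nuclear charge per electron and are pulled in more tightly.
Higher positive charge → smaller ion, so Tl+ > Tl3+.

Tl3+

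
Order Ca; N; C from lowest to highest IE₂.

Ca, C, N

Consider each +1 ion: Ca⁺ still has 1 valence electron; N⁺ still has 4 valence electrons; C⁺ still has 3 valence electrons.
All are still removing valence electrons, so compare the +1 ions as you would atoms: IE_2 generally rises across a period (higher Z_eff) and falls down a group (larger shell), subject to the usual subshell exceptions.
Valence configurations: Ca⁺ [Ar]4s¹, N⁺ [He]2s²2p², C⁺ [He]2s²2p¹.
The numbers (kJ/mol): Ca 1145, N 2856, C 2353.
Overall IE_2 order: Ca < C < N.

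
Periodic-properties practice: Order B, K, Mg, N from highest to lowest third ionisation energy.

Mg > N > K > B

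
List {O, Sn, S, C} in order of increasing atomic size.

Across a period the added protons contract the valence shell; down a group each new principal shell makes the atom larger.
Here both period and group differ, so the two effects have to be weighed against each other.
C > O: both are in period 2; the period trend gives C the larger value.
S > C: the two effects oppose for this pair; the down-group effect wins (103 vs 75 pm).
Sn > S: relative to S, both the across-period and down-group shifts push Sn's atomic radius up.
Tabulated atomic radius (pm): C 75, O 63, S 103, Sn 140.
So from smallest to largest: O < C < S < Sn.

O < C < S < Sn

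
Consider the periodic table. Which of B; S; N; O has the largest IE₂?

O

The second ionization energy removes an electron from the +1 ion. For each element: B⁺ still has 2 valence electrons; S⁺ still has 5 valence electrons; N⁺ still has 4 valence electrons; O⁺ still has 5 valence electrons.
All are still removing valence electrons, so compare the +1 ions as you would atoms: IE_2 generally rises across a period (higher Z_eff) and falls down a group (larger shell), subject to the usual subshell exceptions.
Valence configurations: B⁺ [He]2s², S⁺ [Ne]3s²3p³, N⁺ [He]2s²2p², O⁺ [He]2s²2p³.
Tabulated IE_2 (kJ/mol): B 2427, S 2252, N 2856, O 3388.
So the second ionization energies run S < B < N < O.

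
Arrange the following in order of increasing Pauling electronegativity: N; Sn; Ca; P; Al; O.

Electronegativity increases across a period and decreases down a group, tracking effective nuclear charge and atomic size.
Here both period and group differ, so the two effects have to be weighed against each other.
Al > Ca: both effects reinforce here, so Al is clearly the higher of the two.
Sn > Al: the two effects oppose for this pair; the across-period effect wins (1.96 vs 1.61).
P > Sn: both effects reinforce here, so P is clearly the higher of the two.
N > P: they share group 15; the group trend gives N the larger value.
O > N: O lies to the right of N in period 2, so the across-period effect alone puts O higher.
For reference (Pauling): N 3.04, O 3.44, Al 1.61, P 2.19, Ca 1.00, Sn 1.96.
So from lowest to highest: Ca < Al < Sn < P < N < O.

Ca < Al < Sn < P < N < O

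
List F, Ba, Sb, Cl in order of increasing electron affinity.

Ba, Sb, F, Cl

Adding an electron releases more energy for atoms nearer the top right (short of the noble gases).
Neither a single period nor a single group — weigh both effects.
Sb > Ba: relative to Ba, both the across-period and down-group shifts push Sb's electron affinity up.
F > Sb: both effects reinforce here, so F is clearly the higher of the two.
Cl > F: this pair runs against the simple trend — see the exception note.
Note the exception: Cl has a higher electron affinity than F, contrary to the simple trend — F's small 2p subshell makes the incoming electron feel strong e⁻–e⁻ repulsion, so Cl actually releases more energy on gaining an electron.
For reference (kJ/mol): F 328, Cl 349, Sb 103, Ba 14.
So from lowest to highest: Ba < Sb < F < Cl.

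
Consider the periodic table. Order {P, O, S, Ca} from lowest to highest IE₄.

S, P, Ca, O

After 3 electrons have been removed, what remains? P³⁺ still has 2 valence electrons; O³⁺ still has 3 valence electrons; S³⁺ still has 3 valence electrons; Ca³⁺ is already 1 electron into the core.
Usually core removal costs more than valence removal, but here the competition is close: a tightly held n=2 valence electron can cost more to remove than an n=3 core electron, so the actual values have to decide it.
Valence configurations: P³⁺ [Ne]3s², O³⁺ [He]2s²2p¹, S³⁺ [Ne]3s²3p¹.
S³⁺ loses a lone 3p electron whereas P³⁺ must break into a filled 3s² pair, so IE_4(P) > IE_4(S) even though S has the higher nuclear charge.
Approximate IE_4 values (kJ/mol): P 4964, O 7469, S 4556, Ca 6491.
So the fourth ionization energies run S < P < Ca < O.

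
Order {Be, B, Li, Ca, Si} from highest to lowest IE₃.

Be > Li > Ca > B > Si

The third ionization energy removes an electron from the +2 ion. For each element: Be²⁺ is the bare [He] core; B²⁺ still has 1 valence electron; Li²⁺ is already 1 electron into the core; Ca²⁺ is the bare [Ar] core; Si²⁺ still has 2 valence electrons.
Breaking into a closed-shell core is much more expensive than removing a leftover valence electron — Ca, Li and Be have the largest IE_3 here.
Valence configurations: B²⁺ [He]2s¹, Si²⁺ [Ne]3s².
Approximate IE_3 values (kJ/mol): Be 14849, B 3660, Li 11815, Ca 4912, Si 3232.
Overall IE_3 order: Si < B < Ca < Li < Be.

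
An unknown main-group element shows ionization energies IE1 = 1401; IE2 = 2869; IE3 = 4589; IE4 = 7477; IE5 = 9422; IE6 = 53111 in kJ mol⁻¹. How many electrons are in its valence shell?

5

Look for the largest jump between consecutive ionization energies: IE6/IE5 ≈ 5.6, far larger than any earlier ratio.
That jump marks the point where a core electron is being removed. So the atom has 5 valence electrons.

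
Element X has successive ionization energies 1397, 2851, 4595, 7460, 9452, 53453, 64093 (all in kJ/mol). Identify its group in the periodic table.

Group 15

Look for the largest jump between consecutive ionization energies: IE6/IE5 ≈ 5.7, far larger than any earlier ratio.
That jump marks the point where a core electron is being removed. So the atom has 5 valence electrons.
A main-group element with 5 valence electrons is in group 15.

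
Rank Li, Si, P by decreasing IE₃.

Consider each +2 ion: Li²⁺ is already 1 electron into the core; Si²⁺ still has 2 valence electrons; P²⁺ still has 3 valence electrons.
Pulling an electron out of a noble-gas core costs far more than removing a remaining valence electron, so Li sits at the high end of IE_3.
Valence configurations: Si²⁺ [Ne]3s², P²⁺ [Ne]3s²3p¹.
P²⁺ loses a lone 3p electron whereas Si²⁺ must break into a filled 3s² pair, so IE_3(Si) > IE_3(P) even though P has the higher nuclear charge.
Tabulated IE_3 (kJ/mol): Li 11815, Si 3232, P 2914.
Hence IE_3: P < Si < Li.

Li > Si > P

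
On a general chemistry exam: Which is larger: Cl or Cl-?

Cl-

Forming Cl- adds 1 electron to Cl. More electron–electron repulsion in the same shell, with unchanged nuclear charge, lets the cloud expand.
An anion is larger than its parent atom: Cl- > Cl.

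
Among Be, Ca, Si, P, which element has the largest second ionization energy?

Consider each +1 ion: Be⁺ still has 1 valence electron; Ca⁺ still has 1 valence electron; Si⁺ still has 3 valence electrons; P⁺ still has 4 valence electrons.
All are still removing valence electrons, so compare the +1 ions as you would atoms: IE_2 generally rises across a period (higher Z_eff) and falls down a group (larger shell), subject to the usual subshell exceptions.
Valence configurations: Be⁺ [He]2s¹, Ca⁺ [Ar]4s¹, Si⁺ [Ne]3s²3p¹, P⁺ [Ne]3s²3p².
The numbers (kJ/mol): Be 1757, Ca 1145, Si 1577, P 1907.
Putting it together, IE_2: Ca < Si < Be < P.

P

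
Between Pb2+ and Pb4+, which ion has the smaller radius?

Both ions have Z = 82 protons, but Pb4+ has lost more electrons, so its remaining electrons feel a larger effective nuclear charge per electron and are pulled in more tightly.
Higher positive charge → smaller ion, so Pb2+ > Pb4+.

Pb4+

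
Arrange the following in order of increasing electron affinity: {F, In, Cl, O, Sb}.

O is in period 2, group 16; F is in period 2, group 17; Cl is in period 3, group 17; In is in period 5, group 13; Sb is in period 5, group 15.
Electron affinity generally becomes more exothermic across a period toward the halogens and less exothermic down a group.
Neither a single period nor a single group — weigh both effects.
Sb > In: Sb lies to the right of In in period 5, so the across-period effect alone puts Sb higher.
O > Sb: both effects reinforce here, so O is clearly the higher of the two.
F > O: F lies to the right of O in period 2, so the across-period effect alone puts F higher.
Cl > F: this pair runs against the simple trend — see the exception note.
Note the exception: Cl has a higher electron affinity than F, contrary to the simple trend — F's small 2p subshell makes the incoming electron feel strong e⁻–e⁻ repulsion, so Cl actually releases more energy on gaining an electron.
Tabulated electron affinity (kJ/mol): O 141, F 328, Cl 349, In 29, Sb 103.
So from lowest to highest: In < Sb < O < F < Cl.

In, Sb, O, F, Cl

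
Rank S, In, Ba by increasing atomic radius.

S < In < Ba

S is in period 3, group 16; In is in period 5, group 13; Ba is in period 6, group 2.
Atomic radius shrinks across a period as nuclear charge pulls the same shell inward, and grows down a group as new shells are added.
Neither a single period nor a single group — weigh both effects.
In > S: relative to S, both the across-period and down-group shifts push In's atomic radius up.
Ba > In: both effects reinforce here, so Ba is clearly the larger of the two.
Tabulated atomic radius (pm): S 103, In 142, Ba 196.
So from smallest to largest: S < In < Ba.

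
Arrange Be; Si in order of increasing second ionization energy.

Si < Be

IE_2 is the cost of taking one more electron from the +1 cation: Be⁺ still has 1 valence electron; Si⁺ still has 3 valence electrons.
All are still removing valence electrons, so compare the +1 ions as you would atoms: IE_2 generally rises across a period (higher Z_eff) and falls down a group (larger shell), subject to the usual subshell exceptions.
Valence configurations: Be⁺ [He]2s¹, Si⁺ [Ne]3s²3p¹.
Tabulated IE_2 (kJ/mol): Be 1757, Si 1577.
Overall IE_2 order: Si < Be.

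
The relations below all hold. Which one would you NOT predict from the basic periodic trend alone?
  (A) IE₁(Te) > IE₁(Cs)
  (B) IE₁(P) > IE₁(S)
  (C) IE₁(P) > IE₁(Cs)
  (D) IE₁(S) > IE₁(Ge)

The general trend: first ionization energy increases across a period and decreases down a group.
(A) Te (period 5, group 16) vs Cs (period 6, group 1): the stated order agrees with the simple trend.
(B) P (period 3, group 15) vs S (period 3, group 16): the stated order contradicts the simple trend.
(C) P (period 3, group 15) vs Cs (period 6, group 1): the stated order agrees with the simple trend.
(D) S (period 3, group 16) vs Ge (period 4, group 14): the stated order agrees with the simple trend.
The exception is (B): S (3p⁴) ionizes more easily than half-filled P (3p³) because the paired 3p electron in S is pushed out by e⁻–e⁻ repulsion.

(B)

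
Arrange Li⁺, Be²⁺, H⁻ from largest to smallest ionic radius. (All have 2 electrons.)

All of these have 2 electrons, so size is governed by nuclear charge alone: the more protons, the stronger the pull on the same electron cloud, and the smaller the ion.
Nuclear charges: Be²⁺ (Z=4), Li⁺ (Z=3), H⁻ (Z=1).
Largest to smallest: H⁻ > Li⁺ > Be²⁺.

H⁻ > Li⁺ > Be²⁺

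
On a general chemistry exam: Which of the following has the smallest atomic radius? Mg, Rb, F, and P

F is in period 2, group 17; Mg is in period 3, group 2; P is in period 3, group 15; Rb is in period 5, group 1.
Atomic radius shrinks across a period as nuclear charge pulls the same shell inward, and grows down a group as new shells are added.
Here both period and group differ, so the two effects have to be weighed against each other.
P > F: relative to F, both the across-period and down-group shifts push P's atomic radius up.
Mg > P: both are in period 3; the period trend gives Mg the larger value.
Rb > Mg: relative to Mg, both the across-period and down-group shifts push Rb's atomic radius up.
Tabulated atomic radius (pm): F 64, Mg 139, P 111, Rb 210.
The smallest atomic radius among these belongs to F.

F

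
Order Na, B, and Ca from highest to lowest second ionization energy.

Na, B, Ca

IE_2 is the cost of taking one more electron from the +1 cation: Na⁺ is the bare [Ne] core; B⁺ still has 2 valence electrons; Ca⁺ still has 1 valence electron.
Core electrons are held far more tightly than valence electrons, so Na tops the IE_2 order.
Valence configurations: B⁺ [He]2s², Ca⁺ [Ar]4s¹.
Approximate IE_2 values (kJ/mol): Na 4562, B 2427, Ca 1145.
Putting it together, IE_2: Ca < B < Na.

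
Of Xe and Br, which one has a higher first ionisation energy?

Xe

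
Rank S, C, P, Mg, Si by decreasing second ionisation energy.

IE_2 is the cost of taking one more electron from the +1 cation: S⁺ still has 5 valence electrons; C⁺ still has 3 valence electrons; P⁺ still has 4 valence electrons; Mg⁺ still has 1 valence electron; Si⁺ still has 3 valence electrons.
All are still removing valence electrons, so compare the +1 ions as you would atoms: IE_2 generally rises across a period (higher Z_eff) and falls down a group (larger shell), subject to the usual subshell exceptions.
Valence configurations: S⁺ [Ne]3s²3p³, C⁺ [He]2s²2p¹, P⁺ [Ne]3s²3p², Mg⁺ [Ne]3s¹, Si⁺ [Ne]3s²3p¹.
The numbers (kJ/mol): S 2252, C 2353, P 1907, Mg 1451, Si 1577.
So the second ionization energies run Mg < Si < P < S < C.

C, S, P, Si, Mg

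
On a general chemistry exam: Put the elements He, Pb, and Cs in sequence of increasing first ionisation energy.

He is in period 1, group 18; Cs is in period 6, group 1; Pb is in period 6, group 14.
First ionization energy rises across a period (greater Z_eff holds electrons more tightly) and falls down a group (valence electrons are farther from the nucleus).
Neither a single period nor a single group — weigh both effects.
Pb > Cs: both are in period 6; the period trend gives Pb the larger value.
He > Pb: relative to Pb, both the across-period and down-group shifts push He's first ionization energy up.
Tabulated first ionization energy (kJ/mol): He 2372, Cs 376, Pb 716.
So from lowest to highest: Cs < Pb < He.

Cs < Pb < He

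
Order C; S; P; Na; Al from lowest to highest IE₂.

Al < P < S < C < Na

Consider each +1 ion: C⁺ still has 3 valence electrons; S⁺ still has 5 valence electrons; P⁺ still has 4 valence electrons; Na⁺ is the bare [Ne] core; Al⁺ still has 2 valence electrons.
Core electrons are held far more tightly than valence electrons, so Na tops the IE_2 order.
Valence configurations: C⁺ [He]2s²2p¹, S⁺ [Ne]3s²3p³, P⁺ [Ne]3s²3p², Al⁺ [Ne]3s².
Tabulated IE_2 (kJ/mol): C 2353, S 2252, P 1907, Na 4562, Al 1817.
Overall IE_2 order: Al < P < S < C < Na.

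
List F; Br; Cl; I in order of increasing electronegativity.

I < Br < Cl < F

F is in period 2, group 17; Cl is in period 3, group 17; Br is in period 4, group 17; I is in period 5, group 17.
EN rises left→right (higher Z_eff, smaller atoms) and falls top→bottom (larger, more shielded atoms).
All are in group 17, so electronegativity increases up the group.
So from lowest to highest: I < Br < Cl < F.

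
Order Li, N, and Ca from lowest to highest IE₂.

Ca < N < Li

Consider each +1 ion: Li⁺ is the bare [He] core; N⁺ still has 4 valence electrons; Ca⁺ still has 1 valence electron.
Core electrons are held far more tightly than valence electrons, so Li tops the IE_2 order.
Valence configurations: N⁺ [He]2s²2p², Ca⁺ [Ar]4s¹.
Tabulated IE_2 (kJ/mol): Li 7298, N 2856, Ca 1145.
Hence IE_2: Ca < N < Li.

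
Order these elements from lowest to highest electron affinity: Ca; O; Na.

O is in period 2, group 16; Na is in period 3, group 1; Ca is in period 4, group 2.
Adding an electron releases more energy for atoms nearer the top right (short of the noble gases).
Neither a single period nor a single group — weigh both effects.
Na > Ca: the two effects oppose for this pair; the down-group effect wins (53 vs 2 kJ/mol).
O > Na: both effects reinforce here, so O is clearly the higher of the two.
Tabulated electron affinity (kJ/mol): O 141, Na 53, Ca 2.
So from lowest to highest: Ca < Na < O.

Ca < Na < O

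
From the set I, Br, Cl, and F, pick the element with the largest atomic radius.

I

F is in period 2, group 17; Cl is in period 3, group 17; Br is in period 4, group 17; I is in period 5, group 17.
Across a period the added protons contract the valence shell; down a group each new principal shell makes the atom larger.
All are in group 17, so atomic radius increases down the group.
The largest atomic radius among these belongs to I.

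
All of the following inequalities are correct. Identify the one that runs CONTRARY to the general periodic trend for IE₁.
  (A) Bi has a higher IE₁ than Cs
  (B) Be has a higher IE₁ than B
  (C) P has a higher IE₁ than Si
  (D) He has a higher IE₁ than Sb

The general trend: IE₁ increases across a period and decreases down a group.
(A) Bi (period 6, group 15) vs Cs (period 6, group 1): the stated order agrees with the simple trend.
(B) Be (period 2, group 2) vs B (period 2, group 13): the stated order contradicts the simple trend.
(C) P (period 3, group 15) vs Si (period 3, group 14): the stated order agrees with the simple trend.
(D) He (period 1, group 18) vs Sb (period 5, group 15): the stated order agrees with the simple trend.
The exception is (B): removing B's lone 2p electron is easier than breaking Be's filled 2s².

(B)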